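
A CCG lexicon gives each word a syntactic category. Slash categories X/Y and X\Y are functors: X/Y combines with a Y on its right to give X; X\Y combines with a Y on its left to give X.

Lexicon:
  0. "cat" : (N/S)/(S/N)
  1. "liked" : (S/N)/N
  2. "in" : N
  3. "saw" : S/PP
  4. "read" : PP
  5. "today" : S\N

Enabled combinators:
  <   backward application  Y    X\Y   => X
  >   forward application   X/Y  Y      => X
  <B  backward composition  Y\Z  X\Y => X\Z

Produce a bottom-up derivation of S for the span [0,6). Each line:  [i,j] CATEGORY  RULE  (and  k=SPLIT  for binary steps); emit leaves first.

[0,6] S   <
  [0,5] N   >
    [0,3] N/S   >
      [0,1] "cat" : (N/S)/(S/N)
      [1,3] S/N   >
        [1,2] "liked" : (S/N)/N
        [2,3] "in" : N
    [3,5] S   >
      [3,4] "saw" : S/PP
      [4,5] "read" : PP
  [5,6] "today" : S\N

[0,1] (N/S)/(S/N)  lex  "cat"
[1,2] (S/N)/N  lex  "liked"
[2,3] N  lex  "in"
[1,3] S/N  >  k=2
[0,3] N/S  >  k=1
[3,4] S/PP  lex  "saw"
[4,5] PP  lex  "read"
[3,5] S  >  k=4
[0,5] N  >  k=3
[5,6] S\N  lex  "today"
[0,6] S  <  k=5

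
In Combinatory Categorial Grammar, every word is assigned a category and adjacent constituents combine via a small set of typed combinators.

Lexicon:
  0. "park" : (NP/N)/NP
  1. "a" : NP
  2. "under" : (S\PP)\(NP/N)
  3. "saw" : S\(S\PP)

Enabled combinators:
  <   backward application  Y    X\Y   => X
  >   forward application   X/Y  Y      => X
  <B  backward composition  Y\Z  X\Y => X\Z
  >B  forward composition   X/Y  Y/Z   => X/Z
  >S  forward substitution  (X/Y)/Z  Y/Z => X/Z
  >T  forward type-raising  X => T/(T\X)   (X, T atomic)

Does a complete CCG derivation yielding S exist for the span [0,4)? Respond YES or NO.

YES

[0,4] S   <
  [0,3] S\PP   <
    [0,2] NP/N   >
      [0,1] "park" : (NP/N)/NP
      [1,2] "a" : NP
    [2,3] "under" : (S\PP)\(NP/N)
  [3,4] "saw" : S\(S\PP)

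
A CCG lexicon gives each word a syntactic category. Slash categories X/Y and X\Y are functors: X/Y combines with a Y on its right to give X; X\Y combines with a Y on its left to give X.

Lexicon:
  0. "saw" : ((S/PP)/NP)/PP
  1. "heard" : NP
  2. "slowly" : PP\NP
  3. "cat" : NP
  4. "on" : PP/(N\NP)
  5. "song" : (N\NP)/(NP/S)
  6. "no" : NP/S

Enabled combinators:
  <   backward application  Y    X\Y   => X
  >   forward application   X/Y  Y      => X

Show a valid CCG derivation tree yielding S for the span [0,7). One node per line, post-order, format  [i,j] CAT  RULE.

[0,7] S   >
  [0,4] S/PP   >
    [0,3] (S/PP)/NP   >
      [0,1] "saw" : ((S/PP)/NP)/PP
      [1,3] PP   <
        [1,2] "heard" : NP
        [2,3] "slowly" : PP\NP
    [3,4] "cat" : NP
  [4,7] PP   >
    [4,5] "on" : PP/(N\NP)
    [5,7] N\NP   >
      [5,6] "song" : (N\NP)/(NP/S)
      [6,7] "no" : NP/S

[0,1] ((S/PP)/NP)/PP  lex  "saw"
[1,2] NP  lex  "heard"
[2,3] PP\NP  lex  "slowly"
[1,3] PP  <  k=2
[0,3] (S/PP)/NP  >  k=1
[3,4] NP  lex  "cat"
[0,4] S/PP  >  k=3
[4,5] PP/(N\NP)  lex  "on"
[5,6] (N\NP)/(NP/S)  lex  "song"
[6,7] NP/S  lex  "no"
[5,7] N\NP  >  k=6
[4,7] PP  >  k=5
[0,7] S  >  k=4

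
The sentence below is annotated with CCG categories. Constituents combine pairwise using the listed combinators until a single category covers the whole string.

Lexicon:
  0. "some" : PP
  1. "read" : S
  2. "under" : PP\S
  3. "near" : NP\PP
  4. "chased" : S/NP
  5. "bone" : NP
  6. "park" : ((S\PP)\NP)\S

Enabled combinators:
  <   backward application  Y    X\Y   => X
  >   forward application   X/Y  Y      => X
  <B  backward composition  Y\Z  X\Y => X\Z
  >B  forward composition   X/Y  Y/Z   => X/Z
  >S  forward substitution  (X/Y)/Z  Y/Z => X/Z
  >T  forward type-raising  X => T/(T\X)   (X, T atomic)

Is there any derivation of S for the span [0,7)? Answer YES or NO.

YES

[0,7] S   <
  [0,1] "some" : PP
  [1,7] S\PP   <
    [1,4] NP   <
      [1,2] "read" : S
      [2,4] NP\S   <B
        [2,3] "under" : PP\S
        [3,4] "near" : NP\PP
    [4,7] (S\PP)\NP   <
      [4,6] S   >
        [4,5] "chased" : S/NP
        [5,6] "bone" : NP
      [6,7] "park" : ((S\PP)\NP)\S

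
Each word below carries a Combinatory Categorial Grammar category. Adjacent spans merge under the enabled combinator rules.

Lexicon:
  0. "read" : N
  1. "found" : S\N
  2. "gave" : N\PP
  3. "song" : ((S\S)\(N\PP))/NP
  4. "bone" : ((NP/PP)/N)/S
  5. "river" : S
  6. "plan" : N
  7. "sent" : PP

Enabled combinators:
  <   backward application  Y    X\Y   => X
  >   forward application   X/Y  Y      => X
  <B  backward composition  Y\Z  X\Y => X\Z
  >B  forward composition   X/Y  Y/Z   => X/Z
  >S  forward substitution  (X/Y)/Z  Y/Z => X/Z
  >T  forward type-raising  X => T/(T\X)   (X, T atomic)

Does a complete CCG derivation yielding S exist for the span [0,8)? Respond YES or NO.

[0,8] S   >
  [0,1] S/(S\N)   >T
    [0,1] "read" : N
  [1,8] S\N   <B
    [1,2] "found" : S\N
    [2,8] S\S   <
      [2,3] "gave" : N\PP
      [3,8] (S\S)\(N\PP)   >
        [3,4] "song" : ((S\S)\(N\PP))/NP
        [4,8] NP   >
          [4,7] NP/PP   >
            [4,6] (NP/PP)/N   >
              [4,5] "bone" : ((NP/PP)/N)/S
              [5,6] "river" : S
            [6,7] "plan" : N
          [7,8] "sent" : PP

YES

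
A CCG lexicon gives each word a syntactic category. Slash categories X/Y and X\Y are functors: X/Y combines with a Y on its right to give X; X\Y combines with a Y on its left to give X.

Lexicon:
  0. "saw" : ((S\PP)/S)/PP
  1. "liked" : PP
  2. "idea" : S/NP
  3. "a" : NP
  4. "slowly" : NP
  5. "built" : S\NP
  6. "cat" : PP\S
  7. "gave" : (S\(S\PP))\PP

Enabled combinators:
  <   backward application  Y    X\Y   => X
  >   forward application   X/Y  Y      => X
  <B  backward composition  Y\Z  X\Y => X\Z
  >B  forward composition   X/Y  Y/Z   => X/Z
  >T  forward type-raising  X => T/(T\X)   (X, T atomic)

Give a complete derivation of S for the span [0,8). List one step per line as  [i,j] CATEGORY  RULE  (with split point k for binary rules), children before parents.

[0,1] ((S\PP)/S)/PP  lex  "saw"
[1,2] PP  lex  "liked"
[0,2] (S\PP)/S  >  k=1
[2,3] S/NP  lex  "idea"
[3,4] NP  lex  "a"
[2,4] S  >  k=3
[0,4] S\PP  >  k=2
[4,5] NP  lex  "slowly"
[4,5] PP/(PP\NP)  >T
[5,6] S\NP  lex  "built"
[6,7] PP\S  lex  "cat"
[5,7] PP\NP  <B  k=6
[4,7] PP  >  k=5
[7,8] (S\(S\PP))\PP  lex  "gave"
[4,8] S\(S\PP)  <  k=7
[0,8] S  <  k=4

[0,8] S   <
  [0,4] S\PP   >
    [0,2] (S\PP)/S   >
      [0,1] "saw" : ((S\PP)/S)/PP
      [1,2] "liked" : PP
    [2,4] S   >
      [2,3] "idea" : S/NP
      [3,4] "a" : NP
  [4,8] S\(S\PP)   <
    [4,7] PP   >
      [4,5] PP/(PP\NP)   >T
        [4,5] "slowly" : NP
      [5,7] PP\NP   <B
        [5,6] "built" : S\NP
        [6,7] "cat" : PP\S
    [7,8] "gave" : (S\(S\PP))\PP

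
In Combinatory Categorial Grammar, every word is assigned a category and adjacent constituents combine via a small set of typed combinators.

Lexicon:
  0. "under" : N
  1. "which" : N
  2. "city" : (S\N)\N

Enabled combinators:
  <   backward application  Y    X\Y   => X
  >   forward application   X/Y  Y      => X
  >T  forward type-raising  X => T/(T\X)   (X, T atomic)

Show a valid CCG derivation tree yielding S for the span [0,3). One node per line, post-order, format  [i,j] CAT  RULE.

[0,1] N  lex  "under"
[0,1] S/(S\N)  >T
[1,2] N  lex  "which"
[2,3] (S\N)\N  lex  "city"
[1,3] S\N  <  k=2
[0,3] S  >  k=1

[0,3] S   >
  [0,1] S/(S\N)   >T
    [0,1] "under" : N
  [1,3] S\N   <
    [1,2] "which" : N
    [2,3] "city" : (S\N)\N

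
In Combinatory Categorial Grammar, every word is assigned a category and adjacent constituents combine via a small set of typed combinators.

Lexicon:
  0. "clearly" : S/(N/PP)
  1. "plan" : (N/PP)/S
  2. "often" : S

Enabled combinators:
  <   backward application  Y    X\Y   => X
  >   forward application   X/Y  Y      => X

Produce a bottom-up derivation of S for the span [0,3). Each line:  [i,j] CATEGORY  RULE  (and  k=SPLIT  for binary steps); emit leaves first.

[0,1] S/(N/PP)  lex  "clearly"
[1,2] (N/PP)/S  lex  "plan"
[2,3] S  lex  "often"
[1,3] N/PP  >  k=2
[0,3] S  >  k=1

[0,3] S   >
  [0,1] "clearly" : S/(N/PP)
  [1,3] N/PP   >
    [1,2] "plan" : (N/PP)/S
    [2,3] "often" : S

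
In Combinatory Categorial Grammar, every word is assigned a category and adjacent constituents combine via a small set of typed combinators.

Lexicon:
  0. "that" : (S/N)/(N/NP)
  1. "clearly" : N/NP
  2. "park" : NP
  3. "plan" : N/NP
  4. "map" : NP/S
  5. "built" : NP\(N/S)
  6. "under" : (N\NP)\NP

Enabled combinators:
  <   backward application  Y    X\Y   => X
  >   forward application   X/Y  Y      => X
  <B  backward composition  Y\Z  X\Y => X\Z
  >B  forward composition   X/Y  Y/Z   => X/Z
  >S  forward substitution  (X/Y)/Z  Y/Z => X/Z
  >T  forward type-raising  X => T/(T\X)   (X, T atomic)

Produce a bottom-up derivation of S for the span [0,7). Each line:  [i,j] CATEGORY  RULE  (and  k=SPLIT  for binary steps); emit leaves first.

[0,1] (S/N)/(N/NP)  lex  "that"
[1,2] N/NP  lex  "clearly"
[0,2] S/N  >  k=1
[2,3] NP  lex  "park"
[3,4] N/NP  lex  "plan"
[4,5] NP/S  lex  "map"
[3,5] N/S  >B  k=4
[5,6] NP\(N/S)  lex  "built"
[3,6] NP  <  k=5
[6,7] (N\NP)\NP  lex  "under"
[3,7] N\NP  <  k=6
[2,7] N  <  k=3
[0,7] S  >  k=2

[0,7] S   >
  [0,2] S/N   >
    [0,1] "that" : (S/N)/(N/NP)
    [1,2] "clearly" : N/NP
  [2,7] N   <
    [2,3] "park" : NP
    [3,7] N\NP   <
      [3,6] NP   <
        [3,5] N/S   >B
          [3,4] "plan" : N/NP
          [4,5] "map" : NP/S
        [5,6] "built" : NP\(N/S)
      [6,7] "under" : (N\NP)\NP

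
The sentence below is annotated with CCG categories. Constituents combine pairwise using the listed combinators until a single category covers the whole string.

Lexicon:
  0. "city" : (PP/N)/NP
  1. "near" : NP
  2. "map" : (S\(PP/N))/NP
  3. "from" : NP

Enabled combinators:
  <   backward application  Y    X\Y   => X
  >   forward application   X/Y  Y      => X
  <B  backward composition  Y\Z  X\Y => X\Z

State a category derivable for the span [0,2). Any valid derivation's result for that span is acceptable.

[0,4] S   <
  [0,2] PP/N   >
    [0,1] "city" : (PP/N)/NP
    [1,2] "near" : NP
  [2,4] S\(PP/N)   >
    [2,3] "map" : (S\(PP/N))/NP
    [3,4] "from" : NP

PP/N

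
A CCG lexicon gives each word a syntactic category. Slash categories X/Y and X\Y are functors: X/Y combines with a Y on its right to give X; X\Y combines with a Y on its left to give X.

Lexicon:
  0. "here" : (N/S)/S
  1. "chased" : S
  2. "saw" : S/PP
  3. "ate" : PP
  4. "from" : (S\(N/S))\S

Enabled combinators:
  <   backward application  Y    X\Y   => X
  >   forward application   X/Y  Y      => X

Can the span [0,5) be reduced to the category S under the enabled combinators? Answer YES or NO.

[0,5] S   <
  [0,2] N/S   >
    [0,1] "here" : (N/S)/S
    [1,2] "chased" : S
  [2,5] S\(N/S)   <
    [2,4] S   >
      [2,3] "saw" : S/PP
      [3,4] "ate" : PP
    [4,5] "from" : (S\(N/S))\S

YES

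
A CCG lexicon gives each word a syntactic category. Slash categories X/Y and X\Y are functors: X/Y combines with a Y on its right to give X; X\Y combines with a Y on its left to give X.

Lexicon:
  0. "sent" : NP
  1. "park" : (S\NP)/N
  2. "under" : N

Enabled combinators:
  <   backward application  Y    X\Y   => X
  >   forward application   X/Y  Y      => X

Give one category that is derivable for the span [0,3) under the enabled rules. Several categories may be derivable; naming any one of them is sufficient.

[0,3] S   <
  [0,1] "sent" : NP
  [1,3] S\NP   >
    [1,2] "park" : (S\NP)/N
    [2,3] "under" : N

S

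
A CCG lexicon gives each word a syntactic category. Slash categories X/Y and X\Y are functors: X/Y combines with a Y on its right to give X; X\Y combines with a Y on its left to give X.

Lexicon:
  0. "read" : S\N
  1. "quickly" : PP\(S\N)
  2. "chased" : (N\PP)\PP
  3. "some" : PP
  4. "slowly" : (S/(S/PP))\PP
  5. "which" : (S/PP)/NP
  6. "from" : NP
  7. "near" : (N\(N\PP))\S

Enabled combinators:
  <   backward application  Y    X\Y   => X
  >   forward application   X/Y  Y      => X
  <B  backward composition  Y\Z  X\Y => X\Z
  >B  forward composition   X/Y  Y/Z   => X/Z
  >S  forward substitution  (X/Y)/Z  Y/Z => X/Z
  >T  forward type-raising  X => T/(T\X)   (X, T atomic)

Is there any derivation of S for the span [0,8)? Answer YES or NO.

S\N PP\(S\N) (N\PP)\PP PP (S/(S/PP))\PP (S/PP)/NP NP (N\(N\PP))\S
CKY chart[0,8] = {N, N/(N\N), NP/(NP\N), PP/(PP\N), S/(S\N)}; S ∉ chart

NO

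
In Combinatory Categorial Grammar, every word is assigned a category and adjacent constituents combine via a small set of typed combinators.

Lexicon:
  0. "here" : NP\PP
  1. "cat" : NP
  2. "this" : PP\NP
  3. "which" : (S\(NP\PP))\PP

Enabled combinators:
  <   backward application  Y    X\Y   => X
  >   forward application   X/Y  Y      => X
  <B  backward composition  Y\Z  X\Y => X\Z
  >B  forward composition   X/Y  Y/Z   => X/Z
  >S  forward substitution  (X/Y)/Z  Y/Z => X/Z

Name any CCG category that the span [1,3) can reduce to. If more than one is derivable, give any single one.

[0,4] S   <
  [0,1] "here" : NP\PP
  [1,4] S\(NP\PP)   <
    [1,3] PP   <
      [1,2] "cat" : NP
      [2,3] "this" : PP\NP
    [3,4] "which" : (S\(NP\PP))\PP

PP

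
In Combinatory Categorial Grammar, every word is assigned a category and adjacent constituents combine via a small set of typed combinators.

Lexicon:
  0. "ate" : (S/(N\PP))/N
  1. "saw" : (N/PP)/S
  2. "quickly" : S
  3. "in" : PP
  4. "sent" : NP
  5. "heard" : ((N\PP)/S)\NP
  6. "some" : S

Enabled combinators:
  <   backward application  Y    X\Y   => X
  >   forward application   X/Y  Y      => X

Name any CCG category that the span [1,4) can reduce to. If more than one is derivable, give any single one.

N

[0,7] S   >
  [0,4] S/(N\PP)   >
    [0,1] "ate" : (S/(N\PP))/N
    [1,4] N   >
      [1,3] N/PP   >
        [1,2] "saw" : (N/PP)/S
        [2,3] "quickly" : S
      [3,4] "in" : PP
  [4,7] N\PP   >
    [4,6] (N\PP)/S   <
      [4,5] "sent" : NP
      [5,6] "heard" : ((N\PP)/S)\NP
    [6,7] "some" : S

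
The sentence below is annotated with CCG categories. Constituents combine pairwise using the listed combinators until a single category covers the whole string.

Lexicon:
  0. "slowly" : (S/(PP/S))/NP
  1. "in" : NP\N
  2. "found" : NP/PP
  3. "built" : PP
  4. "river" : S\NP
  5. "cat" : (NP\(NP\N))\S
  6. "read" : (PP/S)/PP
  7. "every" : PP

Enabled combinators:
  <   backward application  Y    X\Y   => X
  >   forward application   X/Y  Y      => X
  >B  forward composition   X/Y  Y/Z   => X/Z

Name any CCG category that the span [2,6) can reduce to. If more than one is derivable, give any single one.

NP\(NP\N)

[0,8] S   >
  [0,6] S/(PP/S)   >
    [0,1] "slowly" : (S/(PP/S))/NP
    [1,6] NP   <
      [1,2] "in" : NP\N
      [2,6] NP\(NP\N)   <
        [2,5] S   <
          [2,4] NP   >
            [2,3] "found" : NP/PP
            [3,4] "built" : PP
          [4,5] "river" : S\NP
        [5,6] "cat" : (NP\(NP\N))\S
  [6,8] PP/S   >
    [6,7] "read" : (PP/S)/PP
    [7,8] "every" : PP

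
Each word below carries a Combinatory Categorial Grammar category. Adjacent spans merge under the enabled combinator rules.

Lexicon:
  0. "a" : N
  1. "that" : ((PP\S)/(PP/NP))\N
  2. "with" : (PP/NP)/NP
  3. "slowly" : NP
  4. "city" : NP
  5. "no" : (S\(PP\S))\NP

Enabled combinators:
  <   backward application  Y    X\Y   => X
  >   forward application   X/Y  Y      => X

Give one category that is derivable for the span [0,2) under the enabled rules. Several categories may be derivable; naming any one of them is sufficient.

[0,6] S   <
  [0,4] PP\S   >
    [0,2] (PP\S)/(PP/NP)   <
      [0,1] "a" : N
      [1,2] "that" : ((PP\S)/(PP/NP))\N
    [2,4] PP/NP   >
      [2,3] "with" : (PP/NP)/NP
      [3,4] "slowly" : NP
  [4,6] S\(PP\S)   <
    [4,5] "city" : NP
    [5,6] "no" : (S\(PP\S))\NP

(PP\S)/(PP/NP)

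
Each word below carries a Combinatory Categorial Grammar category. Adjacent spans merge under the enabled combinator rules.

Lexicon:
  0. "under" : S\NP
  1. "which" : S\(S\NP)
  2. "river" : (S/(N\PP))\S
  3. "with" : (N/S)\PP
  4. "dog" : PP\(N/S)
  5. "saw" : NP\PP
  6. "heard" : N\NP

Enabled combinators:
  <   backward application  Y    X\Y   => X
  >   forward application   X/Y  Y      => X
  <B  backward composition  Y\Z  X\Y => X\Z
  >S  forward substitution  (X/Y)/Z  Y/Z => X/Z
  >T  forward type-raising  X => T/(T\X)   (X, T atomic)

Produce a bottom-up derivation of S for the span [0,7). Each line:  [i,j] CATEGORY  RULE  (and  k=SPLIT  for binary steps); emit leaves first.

[0,7] S   >
  [0,3] S/(N\PP)   <
    [0,2] S   <
      [0,1] "under" : S\NP
      [1,2] "which" : S\(S\NP)
    [2,3] "river" : (S/(N\PP))\S
  [3,7] N\PP   <B
    [3,6] NP\PP   <B
      [3,5] PP\PP   <B
        [3,4] "with" : (N/S)\PP
        [4,5] "dog" : PP\(N/S)
      [5,6] "saw" : NP\PP
    [6,7] "heard" : N\NP

[0,1] S\NP  lex  "under"
[1,2] S\(S\NP)  lex  "which"
[0,2] S  <  k=1
[2,3] (S/(N\PP))\S  lex  "river"
[0,3] S/(N\PP)  <  k=2
[3,4] (N/S)\PP  lex  "with"
[4,5] PP\(N/S)  lex  "dog"
[3,5] PP\PP  <B  k=4
[5,6] NP\PP  lex  "saw"
[3,6] NP\PP  <B  k=5
[6,7] N\NP  lex  "heard"
[3,7] N\PP  <B  k=6
[0,7] S  >  k=3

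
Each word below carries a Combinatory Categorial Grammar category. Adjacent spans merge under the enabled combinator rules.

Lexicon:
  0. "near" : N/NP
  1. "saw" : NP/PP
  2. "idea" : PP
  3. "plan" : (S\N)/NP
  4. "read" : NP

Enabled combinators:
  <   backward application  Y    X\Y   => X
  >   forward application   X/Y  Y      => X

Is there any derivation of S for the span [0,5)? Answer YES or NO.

YES

[0,5] S   <
  [0,3] N   >
    [0,1] "near" : N/NP
    [1,3] NP   >
      [1,2] "saw" : NP/PP
      [2,3] "idea" : PP
  [3,5] S\N   >
    [3,4] "plan" : (S\N)/NP
    [4,5] "read" : NP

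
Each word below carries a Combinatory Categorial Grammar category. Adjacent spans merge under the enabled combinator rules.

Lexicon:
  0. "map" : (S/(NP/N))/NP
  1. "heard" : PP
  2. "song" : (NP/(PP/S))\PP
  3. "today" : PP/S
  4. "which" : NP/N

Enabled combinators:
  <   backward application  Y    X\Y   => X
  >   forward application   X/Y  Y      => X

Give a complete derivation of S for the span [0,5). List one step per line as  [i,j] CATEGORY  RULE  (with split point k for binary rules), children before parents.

[0,1] (S/(NP/N))/NP  lex  "map"
[1,2] PP  lex  "heard"
[2,3] (NP/(PP/S))\PP  lex  "song"
[1,3] NP/(PP/S)  <  k=2
[3,4] PP/S  lex  "today"
[1,4] NP  >  k=3
[0,4] S/(NP/N)  >  k=1
[4,5] NP/N  lex  "which"
[0,5] S  >  k=4

[0,5] S   >
  [0,4] S/(NP/N)   >
    [0,1] "map" : (S/(NP/N))/NP
    [1,4] NP   >
      [1,3] NP/(PP/S)   <
        [1,2] "heard" : PP
        [2,3] "song" : (NP/(PP/S))\PP
      [3,4] "today" : PP/S
  [4,5] "which" : NP/N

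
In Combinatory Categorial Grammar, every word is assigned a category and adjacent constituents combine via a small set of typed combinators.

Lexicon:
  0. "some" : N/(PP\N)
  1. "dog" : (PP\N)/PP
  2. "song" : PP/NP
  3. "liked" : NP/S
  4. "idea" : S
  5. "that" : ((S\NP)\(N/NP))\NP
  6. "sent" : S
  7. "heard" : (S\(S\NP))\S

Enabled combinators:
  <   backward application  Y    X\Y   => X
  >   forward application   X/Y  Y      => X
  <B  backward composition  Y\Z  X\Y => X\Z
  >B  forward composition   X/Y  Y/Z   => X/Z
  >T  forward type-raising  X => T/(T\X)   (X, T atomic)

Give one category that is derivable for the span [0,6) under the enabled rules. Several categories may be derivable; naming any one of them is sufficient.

S\NP

[0,8] S   <
  [0,6] S\NP   <
    [0,3] N/NP   >B
      [0,2] N/PP   >B
        [0,1] "some" : N/(PP\N)
        [1,2] "dog" : (PP\N)/PP
      [2,3] "song" : PP/NP
    [3,6] (S\NP)\(N/NP)   <
      [3,5] NP   >
        [3,4] "liked" : NP/S
        [4,5] "idea" : S
      [5,6] "that" : ((S\NP)\(N/NP))\NP
  [6,8] S\(S\NP)   <
    [6,7] "sent" : S
    [7,8] "heard" : (S\(S\NP))\S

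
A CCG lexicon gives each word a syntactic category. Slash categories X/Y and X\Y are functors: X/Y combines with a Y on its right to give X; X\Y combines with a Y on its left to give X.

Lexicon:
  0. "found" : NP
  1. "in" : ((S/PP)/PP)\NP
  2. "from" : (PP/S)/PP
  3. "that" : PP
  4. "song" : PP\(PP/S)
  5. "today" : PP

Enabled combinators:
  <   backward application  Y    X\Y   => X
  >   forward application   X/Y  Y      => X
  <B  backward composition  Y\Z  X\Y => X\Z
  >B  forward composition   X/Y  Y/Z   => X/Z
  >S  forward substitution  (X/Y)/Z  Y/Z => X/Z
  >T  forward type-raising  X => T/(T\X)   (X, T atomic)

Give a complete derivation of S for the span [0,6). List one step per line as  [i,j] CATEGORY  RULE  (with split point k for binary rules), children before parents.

[0,6] S   >
  [0,5] S/PP   >
    [0,2] (S/PP)/PP   <
      [0,1] "found" : NP
      [1,2] "in" : ((S/PP)/PP)\NP
    [2,5] PP   <
      [2,4] PP/S   >
        [2,3] "from" : (PP/S)/PP
        [3,4] "that" : PP
      [4,5] "song" : PP\(PP/S)
  [5,6] "today" : PP

[0,1] NP  lex  "found"
[1,2] ((S/PP)/PP)\NP  lex  "in"
[0,2] (S/PP)/PP  <  k=1
[2,3] (PP/S)/PP  lex  "from"
[3,4] PP  lex  "that"
[2,4] PP/S  >  k=3
[4,5] PP\(PP/S)  lex  "song"
[2,5] PP  <  k=4
[0,5] S/PP  >  k=2
[5,6] PP  lex  "today"
[0,6] S  >  k=5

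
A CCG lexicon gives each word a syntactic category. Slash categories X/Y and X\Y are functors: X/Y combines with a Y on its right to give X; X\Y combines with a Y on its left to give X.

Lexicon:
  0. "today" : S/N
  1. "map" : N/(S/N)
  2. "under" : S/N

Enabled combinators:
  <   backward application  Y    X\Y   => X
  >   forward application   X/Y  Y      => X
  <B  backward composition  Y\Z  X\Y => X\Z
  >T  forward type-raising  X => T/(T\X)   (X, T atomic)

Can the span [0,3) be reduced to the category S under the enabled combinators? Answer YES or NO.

YES

[0,3] S   >
  [0,1] "today" : S/N
  [1,3] N   >
    [1,2] "map" : N/(S/N)
    [2,3] "under" : S/N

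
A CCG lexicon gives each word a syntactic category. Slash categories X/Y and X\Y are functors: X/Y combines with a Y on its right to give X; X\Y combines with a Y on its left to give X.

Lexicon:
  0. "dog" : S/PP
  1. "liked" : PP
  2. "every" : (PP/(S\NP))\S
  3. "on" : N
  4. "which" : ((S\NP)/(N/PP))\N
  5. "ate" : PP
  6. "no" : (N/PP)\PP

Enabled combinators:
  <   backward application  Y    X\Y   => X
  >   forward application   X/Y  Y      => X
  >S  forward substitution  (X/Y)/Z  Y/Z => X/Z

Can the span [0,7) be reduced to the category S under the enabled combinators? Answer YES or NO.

NO

S/PP PP (PP/(S\NP))\S N ((S\NP)/(N/PP))\N PP (N/PP)\PP
CKY chart[0,7] = {PP}; S ∉ chart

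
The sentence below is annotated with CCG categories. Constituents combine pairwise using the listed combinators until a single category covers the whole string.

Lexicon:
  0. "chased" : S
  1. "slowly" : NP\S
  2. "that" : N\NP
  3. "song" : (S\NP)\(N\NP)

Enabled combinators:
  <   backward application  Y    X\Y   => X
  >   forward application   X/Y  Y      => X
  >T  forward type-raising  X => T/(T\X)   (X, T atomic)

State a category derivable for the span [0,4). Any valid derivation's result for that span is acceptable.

[0,4] S   <
  [0,2] NP   >
    [0,1] NP/(NP\S)   >T
      [0,1] "chased" : S
    [1,2] "slowly" : NP\S
  [2,4] S\NP   <
    [2,3] "that" : N\NP
    [3,4] "song" : (S\NP)\(N\NP)

S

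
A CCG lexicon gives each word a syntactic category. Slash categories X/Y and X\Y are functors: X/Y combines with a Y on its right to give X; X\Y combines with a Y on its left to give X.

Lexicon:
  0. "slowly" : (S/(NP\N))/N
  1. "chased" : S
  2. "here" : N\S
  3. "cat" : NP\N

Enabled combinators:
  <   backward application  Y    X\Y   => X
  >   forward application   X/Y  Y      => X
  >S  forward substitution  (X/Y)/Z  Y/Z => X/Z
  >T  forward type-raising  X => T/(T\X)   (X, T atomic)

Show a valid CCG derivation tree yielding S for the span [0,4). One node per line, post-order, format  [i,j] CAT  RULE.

[0,4] S   >
  [0,3] S/(NP\N)   >
    [0,1] "slowly" : (S/(NP\N))/N
    [1,3] N   <
      [1,2] "chased" : S
      [2,3] "here" : N\S
  [3,4] "cat" : NP\N

[0,1] (S/(NP\N))/N  lex  "slowly"
[1,2] S  lex  "chased"
[2,3] N\S  lex  "here"
[1,3] N  <  k=2
[0,3] S/(NP\N)  >  k=1
[3,4] NP\N  lex  "cat"
[0,4] S  >  k=3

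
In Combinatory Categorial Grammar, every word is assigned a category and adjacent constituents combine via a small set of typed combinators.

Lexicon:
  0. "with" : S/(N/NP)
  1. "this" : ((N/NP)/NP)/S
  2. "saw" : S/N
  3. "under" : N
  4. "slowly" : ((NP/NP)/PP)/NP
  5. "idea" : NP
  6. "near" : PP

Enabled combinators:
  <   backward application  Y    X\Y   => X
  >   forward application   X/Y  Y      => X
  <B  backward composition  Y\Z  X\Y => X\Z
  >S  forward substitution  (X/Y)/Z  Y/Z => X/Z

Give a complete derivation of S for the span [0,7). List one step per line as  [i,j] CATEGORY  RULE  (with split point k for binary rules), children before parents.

[0,1] S/(N/NP)  lex  "with"
[1,2] ((N/NP)/NP)/S  lex  "this"
[2,3] S/N  lex  "saw"
[3,4] N  lex  "under"
[2,4] S  >  k=3
[1,4] (N/NP)/NP  >  k=2
[4,5] ((NP/NP)/PP)/NP  lex  "slowly"
[5,6] NP  lex  "idea"
[4,6] (NP/NP)/PP  >  k=5
[6,7] PP  lex  "near"
[4,7] NP/NP  >  k=6
[1,7] N/NP  >S  k=4
[0,7] S  >  k=1

[0,7] S   >
  [0,1] "with" : S/(N/NP)
  [1,7] N/NP   >S
    [1,4] (N/NP)/NP   >
      [1,2] "this" : ((N/NP)/NP)/S
      [2,4] S   >
        [2,3] "saw" : S/N
        [3,4] "under" : N
    [4,7] NP/NP   >
      [4,6] (NP/NP)/PP   >
        [4,5] "slowly" : ((NP/NP)/PP)/NP
        [5,6] "idea" : NP
      [6,7] "near" : PP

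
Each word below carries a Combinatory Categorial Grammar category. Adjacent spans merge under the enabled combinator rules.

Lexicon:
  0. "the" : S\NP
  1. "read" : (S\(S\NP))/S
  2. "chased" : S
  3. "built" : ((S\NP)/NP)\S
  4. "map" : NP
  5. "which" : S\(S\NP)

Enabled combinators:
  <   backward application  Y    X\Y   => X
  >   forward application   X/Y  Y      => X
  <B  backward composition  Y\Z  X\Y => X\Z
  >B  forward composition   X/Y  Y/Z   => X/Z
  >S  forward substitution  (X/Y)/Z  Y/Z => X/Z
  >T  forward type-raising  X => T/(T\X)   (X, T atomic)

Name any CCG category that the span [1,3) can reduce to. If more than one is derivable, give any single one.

S\(S\NP)

[0,6] S   <
  [0,5] S\NP   >
    [0,4] (S\NP)/NP   <
      [0,3] S   <
        [0,1] "the" : S\NP
        [1,3] S\(S\NP)   >
          [1,2] "read" : (S\(S\NP))/S
          [2,3] "chased" : S
      [3,4] "built" : ((S\NP)/NP)\S
    [4,5] "map" : NP
  [5,6] "which" : S\(S\NP)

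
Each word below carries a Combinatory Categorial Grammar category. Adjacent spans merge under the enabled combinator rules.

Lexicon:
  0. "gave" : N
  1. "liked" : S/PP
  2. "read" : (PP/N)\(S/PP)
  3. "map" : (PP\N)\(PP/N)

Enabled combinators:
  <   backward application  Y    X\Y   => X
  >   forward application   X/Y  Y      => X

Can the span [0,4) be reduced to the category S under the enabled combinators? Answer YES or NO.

NO

N S/PP (PP/N)\(S/PP) (PP\N)\(PP/N)
CKY chart[0,4] = {PP}; S ∉ chart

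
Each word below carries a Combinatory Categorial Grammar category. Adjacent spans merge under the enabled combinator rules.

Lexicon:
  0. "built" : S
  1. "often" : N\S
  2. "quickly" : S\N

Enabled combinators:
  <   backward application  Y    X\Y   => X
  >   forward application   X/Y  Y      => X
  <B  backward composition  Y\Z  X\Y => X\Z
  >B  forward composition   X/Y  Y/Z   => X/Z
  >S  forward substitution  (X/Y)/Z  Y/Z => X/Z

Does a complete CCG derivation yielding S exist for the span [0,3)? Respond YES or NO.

YES

[0,3] S   <
  [0,2] N   <
    [0,1] "built" : S
    [1,2] "often" : N\S
  [2,3] "quickly" : S\N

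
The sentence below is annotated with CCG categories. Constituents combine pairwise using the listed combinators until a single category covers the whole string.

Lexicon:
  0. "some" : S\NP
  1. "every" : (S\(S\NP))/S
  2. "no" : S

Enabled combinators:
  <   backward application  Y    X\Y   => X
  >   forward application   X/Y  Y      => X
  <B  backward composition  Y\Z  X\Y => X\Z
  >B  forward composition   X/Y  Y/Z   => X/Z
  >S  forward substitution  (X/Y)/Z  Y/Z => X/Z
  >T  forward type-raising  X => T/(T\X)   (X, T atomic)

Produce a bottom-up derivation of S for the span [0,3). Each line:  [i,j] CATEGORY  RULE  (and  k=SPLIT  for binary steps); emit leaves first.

[0,1] S\NP  lex  "some"
[1,2] (S\(S\NP))/S  lex  "every"
[2,3] S  lex  "no"
[1,3] S\(S\NP)  >  k=2
[0,3] S  <  k=1

[0,3] S   <
  [0,1] "some" : S\NP
  [1,3] S\(S\NP)   >
    [1,2] "every" : (S\(S\NP))/S
    [2,3] "no" : S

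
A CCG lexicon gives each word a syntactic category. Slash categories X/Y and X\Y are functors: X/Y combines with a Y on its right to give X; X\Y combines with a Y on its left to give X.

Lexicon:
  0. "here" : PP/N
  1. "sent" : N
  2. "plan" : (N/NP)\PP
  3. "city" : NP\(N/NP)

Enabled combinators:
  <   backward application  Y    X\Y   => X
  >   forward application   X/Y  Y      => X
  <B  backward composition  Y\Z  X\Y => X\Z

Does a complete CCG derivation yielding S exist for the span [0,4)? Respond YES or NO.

NO

PP/N N (N/NP)\PP NP\(N/NP)
CKY chart[0,4] = {NP}; S ∉ chart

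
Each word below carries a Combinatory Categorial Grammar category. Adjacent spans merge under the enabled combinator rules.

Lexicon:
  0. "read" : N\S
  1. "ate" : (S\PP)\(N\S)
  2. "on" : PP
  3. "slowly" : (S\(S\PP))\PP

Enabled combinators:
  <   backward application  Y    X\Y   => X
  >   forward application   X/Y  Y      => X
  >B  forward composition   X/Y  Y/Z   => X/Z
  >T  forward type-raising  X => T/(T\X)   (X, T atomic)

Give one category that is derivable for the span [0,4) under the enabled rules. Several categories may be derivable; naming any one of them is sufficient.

[0,4] S   <
  [0,2] S\PP   <
    [0,1] "read" : N\S
    [1,2] "ate" : (S\PP)\(N\S)
  [2,4] S\(S\PP)   <
    [2,3] "on" : PP
    [3,4] "slowly" : (S\(S\PP))\PP

S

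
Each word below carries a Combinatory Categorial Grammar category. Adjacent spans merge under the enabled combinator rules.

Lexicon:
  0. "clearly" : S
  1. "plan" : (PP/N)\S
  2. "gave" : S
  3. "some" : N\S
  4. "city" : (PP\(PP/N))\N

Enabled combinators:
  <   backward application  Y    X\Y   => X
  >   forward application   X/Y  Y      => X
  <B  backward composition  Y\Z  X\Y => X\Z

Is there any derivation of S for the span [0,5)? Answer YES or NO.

NO

S (PP/N)\S S N\S (PP\(PP/N))\N
CKY chart[0,5] = {PP}; S ∉ chart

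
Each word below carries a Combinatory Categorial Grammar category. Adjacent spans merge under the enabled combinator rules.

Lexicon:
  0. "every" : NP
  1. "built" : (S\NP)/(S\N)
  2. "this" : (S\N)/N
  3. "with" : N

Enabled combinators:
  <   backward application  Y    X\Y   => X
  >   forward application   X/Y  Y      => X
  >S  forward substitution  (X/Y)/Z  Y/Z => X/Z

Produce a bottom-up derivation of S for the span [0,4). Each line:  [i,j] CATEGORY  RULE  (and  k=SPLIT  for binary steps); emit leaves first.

[0,4] S   <
  [0,1] "every" : NP
  [1,4] S\NP   >
    [1,2] "built" : (S\NP)/(S\N)
    [2,4] S\N   >
      [2,3] "this" : (S\N)/N
      [3,4] "with" : N

[0,1] NP  lex  "every"
[1,2] (S\NP)/(S\N)  lex  "built"
[2,3] (S\N)/N  lex  "this"
[3,4] N  lex  "with"
[2,4] S\N  >  k=3
[1,4] S\NP  >  k=2
[0,4] S  <  k=1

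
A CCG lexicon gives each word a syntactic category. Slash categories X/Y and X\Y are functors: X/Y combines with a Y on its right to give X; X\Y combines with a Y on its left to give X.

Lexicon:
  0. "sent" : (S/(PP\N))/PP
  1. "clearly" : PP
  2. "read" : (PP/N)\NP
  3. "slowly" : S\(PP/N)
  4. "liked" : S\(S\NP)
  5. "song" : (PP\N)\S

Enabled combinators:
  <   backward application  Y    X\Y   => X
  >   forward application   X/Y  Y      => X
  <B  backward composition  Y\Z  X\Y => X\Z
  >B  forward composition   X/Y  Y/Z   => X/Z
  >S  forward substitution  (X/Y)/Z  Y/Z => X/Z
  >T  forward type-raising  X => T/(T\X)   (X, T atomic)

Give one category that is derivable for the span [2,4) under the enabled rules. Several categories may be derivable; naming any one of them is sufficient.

[0,6] S   >
  [0,2] S/(PP\N)   >
    [0,1] "sent" : (S/(PP\N))/PP
    [1,2] "clearly" : PP
  [2,6] PP\N   <
    [2,5] S   <
      [2,4] S\NP   <B
        [2,3] "read" : (PP/N)\NP
        [3,4] "slowly" : S\(PP/N)
      [4,5] "liked" : S\(S\NP)
    [5,6] "song" : (PP\N)\S

S\NP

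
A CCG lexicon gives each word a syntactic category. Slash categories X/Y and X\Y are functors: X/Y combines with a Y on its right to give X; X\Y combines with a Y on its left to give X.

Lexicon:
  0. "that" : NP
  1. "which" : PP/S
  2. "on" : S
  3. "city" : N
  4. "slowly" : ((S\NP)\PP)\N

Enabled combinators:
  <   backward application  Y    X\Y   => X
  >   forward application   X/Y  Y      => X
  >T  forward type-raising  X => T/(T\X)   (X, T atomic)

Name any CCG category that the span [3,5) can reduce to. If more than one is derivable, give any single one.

(S\NP)\PP

[0,5] S   <
  [0,1] "that" : NP
  [1,5] S\NP   <
    [1,3] PP   >
      [1,2] "which" : PP/S
      [2,3] "on" : S
    [3,5] (S\NP)\PP   <
      [3,4] "city" : N
      [4,5] "slowly" : ((S\NP)\PP)\N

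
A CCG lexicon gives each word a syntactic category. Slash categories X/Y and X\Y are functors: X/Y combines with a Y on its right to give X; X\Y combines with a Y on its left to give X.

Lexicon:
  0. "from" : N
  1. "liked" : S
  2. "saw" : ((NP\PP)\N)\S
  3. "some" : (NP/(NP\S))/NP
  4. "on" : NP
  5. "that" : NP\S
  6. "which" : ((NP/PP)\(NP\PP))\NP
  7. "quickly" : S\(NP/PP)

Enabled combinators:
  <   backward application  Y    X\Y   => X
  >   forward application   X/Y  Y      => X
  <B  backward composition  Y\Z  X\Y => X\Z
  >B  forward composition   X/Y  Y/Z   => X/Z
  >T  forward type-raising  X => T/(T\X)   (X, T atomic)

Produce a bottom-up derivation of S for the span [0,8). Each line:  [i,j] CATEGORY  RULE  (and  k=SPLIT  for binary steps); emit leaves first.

[0,1] N  lex  "from"
[1,2] S  lex  "liked"
[2,3] ((NP\PP)\N)\S  lex  "saw"
[1,3] (NP\PP)\N  <  k=2
[0,3] NP\PP  <  k=1
[3,4] (NP/(NP\S))/NP  lex  "some"
[4,5] NP  lex  "on"
[3,5] NP/(NP\S)  >  k=4
[5,6] NP\S  lex  "that"
[3,6] NP  >  k=5
[6,7] ((NP/PP)\(NP\PP))\NP  lex  "which"
[3,7] (NP/PP)\(NP\PP)  <  k=6
[0,7] NP/PP  <  k=3
[7,8] S\(NP/PP)  lex  "quickly"
[0,8] S  <  k=7

[0,8] S   <
  [0,7] NP/PP   <
    [0,3] NP\PP   <
      [0,1] "from" : N
      [1,3] (NP\PP)\N   <
        [1,2] "liked" : S
        [2,3] "saw" : ((NP\PP)\N)\S
    [3,7] (NP/PP)\(NP\PP)   <
      [3,6] NP   >
        [3,5] NP/(NP\S)   >
          [3,4] "some" : (NP/(NP\S))/NP
          [4,5] "on" : NP
        [5,6] "that" : NP\S
      [6,7] "which" : ((NP/PP)\(NP\PP))\NP
  [7,8] "quickly" : S\(NP/PP)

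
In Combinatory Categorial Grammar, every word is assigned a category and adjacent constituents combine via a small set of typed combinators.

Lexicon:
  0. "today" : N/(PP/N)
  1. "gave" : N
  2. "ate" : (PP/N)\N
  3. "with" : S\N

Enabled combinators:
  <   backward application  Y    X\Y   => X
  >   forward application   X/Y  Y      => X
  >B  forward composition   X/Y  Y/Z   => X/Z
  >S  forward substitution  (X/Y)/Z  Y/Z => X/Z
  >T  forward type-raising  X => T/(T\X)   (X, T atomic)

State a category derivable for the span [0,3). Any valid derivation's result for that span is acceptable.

[0,4] S   <
  [0,3] N   >
    [0,1] "today" : N/(PP/N)
    [1,3] PP/N   <
      [1,2] "gave" : N
      [2,3] "ate" : (PP/N)\N
  [3,4] "with" : S\N

N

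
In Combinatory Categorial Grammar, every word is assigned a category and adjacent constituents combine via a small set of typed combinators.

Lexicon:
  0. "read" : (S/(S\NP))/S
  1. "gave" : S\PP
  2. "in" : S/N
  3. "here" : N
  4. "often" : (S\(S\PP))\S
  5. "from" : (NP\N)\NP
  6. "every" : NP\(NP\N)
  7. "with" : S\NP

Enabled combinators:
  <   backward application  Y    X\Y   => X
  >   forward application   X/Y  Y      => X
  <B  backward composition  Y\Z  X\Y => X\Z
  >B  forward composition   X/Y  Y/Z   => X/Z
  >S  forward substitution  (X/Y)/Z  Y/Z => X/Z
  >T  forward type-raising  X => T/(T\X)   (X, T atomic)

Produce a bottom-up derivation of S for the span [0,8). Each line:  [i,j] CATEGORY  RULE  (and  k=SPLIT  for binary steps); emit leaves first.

[0,8] S   >
  [0,5] S/(S\NP)   >
    [0,1] "read" : (S/(S\NP))/S
    [1,5] S   <
      [1,2] "gave" : S\PP
      [2,5] S\(S\PP)   <
        [2,4] S   >
          [2,3] "in" : S/N
          [3,4] "here" : N
        [4,5] "often" : (S\(S\PP))\S
  [5,8] S\NP   <B
    [5,7] NP\NP   <B
      [5,6] "from" : (NP\N)\NP
      [6,7] "every" : NP\(NP\N)
    [7,8] "with" : S\NP

[0,1] (S/(S\NP))/S  lex  "read"
[1,2] S\PP  lex  "gave"
[2,3] S/N  lex  "in"
[3,4] N  lex  "here"
[2,4] S  >  k=3
[4,5] (S\(S\PP))\S  lex  "often"
[2,5] S\(S\PP)  <  k=4
[1,5] S  <  k=2
[0,5] S/(S\NP)  >  k=1
[5,6] (NP\N)\NP  lex  "from"
[6,7] NP\(NP\N)  lex  "every"
[5,7] NP\NP  <B  k=6
[7,8] S\NP  lex  "with"
[5,8] S\NP  <B  k=7
[0,8] S  >  k=5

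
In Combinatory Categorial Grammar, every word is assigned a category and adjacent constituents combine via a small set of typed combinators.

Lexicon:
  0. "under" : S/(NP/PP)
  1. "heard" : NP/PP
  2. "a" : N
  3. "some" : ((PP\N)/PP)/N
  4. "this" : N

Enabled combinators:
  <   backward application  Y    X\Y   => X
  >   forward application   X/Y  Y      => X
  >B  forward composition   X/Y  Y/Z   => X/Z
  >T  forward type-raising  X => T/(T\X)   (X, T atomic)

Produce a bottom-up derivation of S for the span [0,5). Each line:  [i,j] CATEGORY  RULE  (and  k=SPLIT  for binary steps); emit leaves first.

[0,5] S   >
  [0,1] "under" : S/(NP/PP)
  [1,5] NP/PP   >B
    [1,2] "heard" : NP/PP
    [2,5] PP/PP   >B
      [2,3] PP/(PP\N)   >T
        [2,3] "a" : N
      [3,5] (PP\N)/PP   >
        [3,4] "some" : ((PP\N)/PP)/N
        [4,5] "this" : N

[0,1] S/(NP/PP)  lex  "under"
[1,2] NP/PP  lex  "heard"
[2,3] N  lex  "a"
[2,3] PP/(PP\N)  >T
[3,4] ((PP\N)/PP)/N  lex  "some"
[4,5] N  lex  "this"
[3,5] (PP\N)/PP  >  k=4
[2,5] PP/PP  >B  k=3
[1,5] NP/PP  >B  k=2
[0,5] S  >  k=1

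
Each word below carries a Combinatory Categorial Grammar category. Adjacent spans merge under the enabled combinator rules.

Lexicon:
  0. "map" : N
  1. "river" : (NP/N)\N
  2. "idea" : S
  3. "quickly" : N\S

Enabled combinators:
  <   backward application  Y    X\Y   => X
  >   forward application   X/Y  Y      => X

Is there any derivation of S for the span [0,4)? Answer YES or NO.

N (NP/N)\N S N\S
CKY chart[0,4] = {NP}; S ∉ chart

NO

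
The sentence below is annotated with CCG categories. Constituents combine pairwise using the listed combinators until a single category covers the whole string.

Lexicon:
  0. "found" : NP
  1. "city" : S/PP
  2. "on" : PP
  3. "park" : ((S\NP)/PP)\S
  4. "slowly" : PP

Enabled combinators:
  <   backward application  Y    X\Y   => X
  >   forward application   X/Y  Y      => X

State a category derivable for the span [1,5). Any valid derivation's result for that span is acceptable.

[0,5] S   <
  [0,1] "found" : NP
  [1,5] S\NP   >
    [1,4] (S\NP)/PP   <
      [1,3] S   >
        [1,2] "city" : S/PP
        [2,3] "on" : PP
      [3,4] "park" : ((S\NP)/PP)\S
    [4,5] "slowly" : PP

S\NP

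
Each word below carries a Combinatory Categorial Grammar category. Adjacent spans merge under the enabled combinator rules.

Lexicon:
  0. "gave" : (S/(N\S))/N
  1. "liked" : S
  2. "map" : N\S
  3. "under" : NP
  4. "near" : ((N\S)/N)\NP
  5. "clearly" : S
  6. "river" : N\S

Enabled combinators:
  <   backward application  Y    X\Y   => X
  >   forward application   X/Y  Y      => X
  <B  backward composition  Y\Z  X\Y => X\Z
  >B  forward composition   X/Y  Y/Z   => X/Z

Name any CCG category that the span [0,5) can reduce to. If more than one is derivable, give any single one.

[0,7] S   >
  [0,5] S/N   >B
    [0,3] S/(N\S)   >
      [0,1] "gave" : (S/(N\S))/N
      [1,3] N   <
        [1,2] "liked" : S
        [2,3] "map" : N\S
    [3,5] (N\S)/N   <
      [3,4] "under" : NP
      [4,5] "near" : ((N\S)/N)\NP
  [5,7] N   <
    [5,6] "clearly" : S
    [6,7] "river" : N\S

S/N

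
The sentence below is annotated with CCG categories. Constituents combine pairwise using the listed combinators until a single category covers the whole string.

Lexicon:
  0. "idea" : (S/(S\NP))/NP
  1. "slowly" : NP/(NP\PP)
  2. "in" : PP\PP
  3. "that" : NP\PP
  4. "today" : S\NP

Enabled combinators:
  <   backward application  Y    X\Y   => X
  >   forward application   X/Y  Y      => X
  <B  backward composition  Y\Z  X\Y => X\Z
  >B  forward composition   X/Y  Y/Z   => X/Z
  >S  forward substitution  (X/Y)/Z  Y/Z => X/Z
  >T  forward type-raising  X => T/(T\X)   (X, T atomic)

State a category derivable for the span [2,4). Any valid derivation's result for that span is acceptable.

NP\PP

[0,5] S   >
  [0,4] S/(S\NP)   >
    [0,1] "idea" : (S/(S\NP))/NP
    [1,4] NP   >
      [1,2] "slowly" : NP/(NP\PP)
      [2,4] NP\PP   <B
        [2,3] "in" : PP\PP
        [3,4] "that" : NP\PP
  [4,5] "today" : S\NP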